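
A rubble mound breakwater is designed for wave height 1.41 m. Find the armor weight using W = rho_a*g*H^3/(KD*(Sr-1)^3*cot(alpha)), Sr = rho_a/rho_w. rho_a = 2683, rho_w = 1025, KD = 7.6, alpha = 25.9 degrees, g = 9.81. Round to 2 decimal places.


Sr = rho_a / rho_w = 2683 / 1025 = 2.617561
(Sr - 1) = 1.617561
(Sr - 1)^3 = 4.232354
cot(25.9) = 1 / tan(25.9) = 1 / 0.485574 = 2.059419
Numerator = 2683 * 9.81 * 1.41^3 = 73781.4215
Denominator = 7.6 * 4.232354 * 2.059419 = 66.243036
W = 73781.4215 / 66.243036
W = 1113.80 N

1113.80


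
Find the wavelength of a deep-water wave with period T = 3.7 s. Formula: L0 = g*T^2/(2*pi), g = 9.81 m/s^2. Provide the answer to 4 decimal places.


L0 = g * T^2 / (2 * pi)
L0 = 9.81 * 3.7^2 / (2 * pi)
L0 = 9.81 * 13.6900 / 6.28319
L0 = 134.2989 / 6.28319
L0 = 21.3743 m

21.3743


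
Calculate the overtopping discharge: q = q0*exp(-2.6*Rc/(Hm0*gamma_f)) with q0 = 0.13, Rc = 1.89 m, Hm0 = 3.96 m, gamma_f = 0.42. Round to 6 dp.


q = q0 * exp(-2.6 * Rc / (Hm0 * gamma_f))
Exponent = -2.6 * 1.89 / (3.96 * 0.42)
= -2.6 * 1.89 / 1.6632
= -2.954545
exp(-2.954545) = 0.052102
q = 0.13 * 0.052102
q = 0.006773 m^3/s/m

0.006773


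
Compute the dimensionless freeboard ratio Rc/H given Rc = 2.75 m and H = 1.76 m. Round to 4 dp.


Relative freeboard = Rc / H
= 2.75 / 1.76
= 1.5625

1.5625


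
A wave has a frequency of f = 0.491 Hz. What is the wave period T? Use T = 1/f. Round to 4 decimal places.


T = 1 / f
T = 1 / 0.491
T = 2.0367 s

2.0367


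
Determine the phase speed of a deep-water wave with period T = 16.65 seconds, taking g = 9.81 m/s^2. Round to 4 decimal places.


We use the deep-water celerity formula:
C = g * T / (2 * pi)
C = 9.81 * 16.65 / (2 * 3.14159...)
C = 163.336500 / 6.283185
C = 25.9958 m/s

25.9958


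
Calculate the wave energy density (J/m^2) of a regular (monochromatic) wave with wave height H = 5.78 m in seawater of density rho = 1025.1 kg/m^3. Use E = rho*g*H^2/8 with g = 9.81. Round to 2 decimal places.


E = (1/8) * rho * g * H^2
E = (1/8) * 1025.1 * 9.81 * 5.78^2
E = 0.125 * 1025.1 * 9.81 * 33.4084
E = 41995.32 J/m^2

41995.32


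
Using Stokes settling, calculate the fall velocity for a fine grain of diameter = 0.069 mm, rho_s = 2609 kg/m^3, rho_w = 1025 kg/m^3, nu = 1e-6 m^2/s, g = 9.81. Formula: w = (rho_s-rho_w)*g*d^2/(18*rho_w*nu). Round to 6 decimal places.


w = (rho_s - rho_w) * g * d^2 / (18 * rho_w * nu)
d = 0.069 mm = 0.000069 m
rho_s - rho_w = 2609 - 1025 = 1584
Numerator = 1584 * 9.81 * (0.000069)^2 = 0.000073981369
Denominator = 18 * 1025 * 1e-6 = 0.018450
w = 0.004010 m/s

0.004010


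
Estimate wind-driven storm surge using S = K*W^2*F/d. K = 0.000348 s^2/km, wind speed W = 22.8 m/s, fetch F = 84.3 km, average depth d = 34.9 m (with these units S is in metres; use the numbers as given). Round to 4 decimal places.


S = K * W^2 * F / d
W^2 = 22.8^2 = 519.84
S = 0.000348 * 519.84 * 84.3 / 34.9
Numerator = 0.000348 * 519.84 * 84.3 = 15.250234
S = 15.250234 / 34.9 = 0.4370 m

0.4370


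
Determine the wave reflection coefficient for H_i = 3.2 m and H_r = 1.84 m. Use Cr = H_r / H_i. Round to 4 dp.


Cr = H_r / H_i
Cr = 1.84 / 3.2
Cr = 0.5750

0.5750


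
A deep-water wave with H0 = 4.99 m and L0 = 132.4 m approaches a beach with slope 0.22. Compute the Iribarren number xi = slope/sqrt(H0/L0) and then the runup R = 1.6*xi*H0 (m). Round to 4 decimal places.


xi = slope / sqrt(H0/L0)
H0/L0 = 4.99/132.4 = 0.037689
sqrt(0.037689) = 0.194136
xi = 0.22 / 0.194136 = 1.133226
R = 1.6 * xi * H0 = 1.6 * 1.133226 * 4.99
R = 9.0477 m

9.0477


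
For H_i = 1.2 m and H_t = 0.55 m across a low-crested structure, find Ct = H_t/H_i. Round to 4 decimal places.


Ct = H_t / H_i
Ct = 0.55 / 1.2
Ct = 0.4583

0.4583


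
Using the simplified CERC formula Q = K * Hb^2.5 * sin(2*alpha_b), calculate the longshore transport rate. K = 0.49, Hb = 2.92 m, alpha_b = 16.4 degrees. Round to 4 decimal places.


Q = K * Hb^2.5 * sin(2 * alpha_b)
Hb^2.5 = 2.92^2.5 = 14.569919
sin(2 * 16.4) = sin(32.8) = 0.541708
Q = 0.49 * 14.569919 * 0.541708
Q = 3.8674 m^3/s

3.8674


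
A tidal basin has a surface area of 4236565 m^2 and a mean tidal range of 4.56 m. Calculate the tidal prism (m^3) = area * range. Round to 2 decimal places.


Tidal prism = Area * Tidal range
P = 4236565 * 4.56
P = 19318736.40 m^3

19318736.40


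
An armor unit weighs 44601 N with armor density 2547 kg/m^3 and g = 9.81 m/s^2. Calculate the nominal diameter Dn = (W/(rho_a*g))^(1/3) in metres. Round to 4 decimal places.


V = W / (rho_a * g)
V = 44601 / (2547 * 9.81)
V = 44601 / 24986.07
V = 1.785035 m^3
Dn = V^(1/3) = 1.785035^(1/3)
Dn = 1.2131 m

1.2131


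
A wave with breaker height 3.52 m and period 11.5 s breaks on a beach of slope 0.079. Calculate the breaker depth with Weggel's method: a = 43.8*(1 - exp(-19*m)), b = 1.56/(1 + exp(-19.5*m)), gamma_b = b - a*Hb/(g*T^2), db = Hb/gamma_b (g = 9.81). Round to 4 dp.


a = 43.8 * (1 - exp(-19 * m))
exp(-19 * 0.079) = exp(-1.5010) = 0.222907
a = 43.8 * (1 - 0.222907) = 34.036667
b = 1.56 / (1 + exp(-19.5 * m))
exp(-19.5 * 0.079) = exp(-1.5405) = 0.214274
b = 1.56 / (1 + 0.214274) = 1.284718
Hb / (g * T^2) = 3.52 / (9.81 * 11.5^2) = 3.52 / 1297.3725 = 0.00271318
gamma_b = b - a * Hb/(g*T^2) = 1.284718 - 34.036667 * 0.00271318 = 1.192371
db = Hb / gamma_b = 3.52 / 1.192371
db = 2.9521 m

2.9521


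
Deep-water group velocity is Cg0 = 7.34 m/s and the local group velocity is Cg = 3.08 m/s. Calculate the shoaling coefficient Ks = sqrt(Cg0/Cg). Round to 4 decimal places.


Ks = sqrt(Cg0 / Cg)
Ks = sqrt(7.34 / 3.08)
Ks = sqrt(2.3831)
Ks = 1.5437

1.5437


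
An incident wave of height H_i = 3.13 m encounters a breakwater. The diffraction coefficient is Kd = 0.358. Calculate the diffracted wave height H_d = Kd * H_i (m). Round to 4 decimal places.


H_d = Kd * H_i
H_d = 0.358 * 3.13
H_d = 1.1205 m

1.1205


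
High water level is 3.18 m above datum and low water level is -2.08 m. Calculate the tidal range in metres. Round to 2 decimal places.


Tidal range = High water - Low water
Tidal range = 3.18 - (-2.08)
Tidal range = 5.26 m

5.26


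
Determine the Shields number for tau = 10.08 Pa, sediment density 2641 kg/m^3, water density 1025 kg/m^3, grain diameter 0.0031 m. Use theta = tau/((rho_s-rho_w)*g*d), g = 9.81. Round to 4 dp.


theta = tau / ((rho_s - rho_w) * g * d)
rho_s - rho_w = 2641 - 1025 = 1616
Denominator = 1616 * 9.81 * 0.0031 = 49.144176
theta = 10.08 / 49.144176
theta = 0.2051

0.2051


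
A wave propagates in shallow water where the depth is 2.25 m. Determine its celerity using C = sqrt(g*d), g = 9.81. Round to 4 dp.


Using the shallow-water approximation:
C = sqrt(g * d) = sqrt(9.81 * 2.25)
C = sqrt(22.0725)
C = 4.6981 m/s

4.6981


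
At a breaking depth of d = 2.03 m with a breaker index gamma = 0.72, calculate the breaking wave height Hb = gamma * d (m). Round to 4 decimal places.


Hb = gamma * d
Hb = 0.72 * 2.03
Hb = 1.4616 m

1.4616


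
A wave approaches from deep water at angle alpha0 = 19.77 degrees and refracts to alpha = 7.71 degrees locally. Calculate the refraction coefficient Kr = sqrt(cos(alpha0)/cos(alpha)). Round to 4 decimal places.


Kr = sqrt(cos(alpha0) / cos(alpha))
cos(19.77) = 0.941058
cos(7.71) = 0.990960
Kr = sqrt(0.941058 / 0.990960)
Kr = sqrt(0.949643)
Kr = 0.9745

0.9745


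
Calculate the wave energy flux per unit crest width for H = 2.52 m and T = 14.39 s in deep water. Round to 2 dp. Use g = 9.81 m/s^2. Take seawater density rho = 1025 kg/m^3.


P = rho * g^2 * H^2 * T / (32 * pi)
P = 1025 * 9.81^2 * 2.52^2 * 14.39 / (32 * pi)
P = 1025 * 96.2361 * 6.3504 * 14.39 / 100.53096
P = 89665.20 W/m

89665.20


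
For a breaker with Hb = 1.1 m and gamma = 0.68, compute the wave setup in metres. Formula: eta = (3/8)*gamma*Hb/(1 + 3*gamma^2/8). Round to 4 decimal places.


eta = (3/8) * gamma * Hb / (1 + 3*gamma^2/8)
Numerator = (3/8) * 0.68 * 1.1 = 0.280500
Denominator = 1 + 3*0.68^2/8 = 1 + 0.173400 = 1.173400
eta = 0.280500 / 1.173400
eta = 0.2390 m

0.2390


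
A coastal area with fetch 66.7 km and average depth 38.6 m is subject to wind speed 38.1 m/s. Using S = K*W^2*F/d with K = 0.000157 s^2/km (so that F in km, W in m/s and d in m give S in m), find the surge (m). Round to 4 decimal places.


S = K * W^2 * F / d
W^2 = 38.1^2 = 1451.61
S = 0.000157 * 1451.61 * 66.7 / 38.6
Numerator = 0.000157 * 1451.61 * 66.7 = 15.201115
S = 15.201115 / 38.6 = 0.3938 m

0.3938


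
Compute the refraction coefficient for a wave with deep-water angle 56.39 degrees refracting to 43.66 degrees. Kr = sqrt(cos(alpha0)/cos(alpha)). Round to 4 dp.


Kr = sqrt(cos(alpha0) / cos(alpha))
cos(56.39) = 0.553537
cos(43.66) = 0.723449
Kr = sqrt(0.553537 / 0.723449)
Kr = sqrt(0.765136)
Kr = 0.8747

0.8747


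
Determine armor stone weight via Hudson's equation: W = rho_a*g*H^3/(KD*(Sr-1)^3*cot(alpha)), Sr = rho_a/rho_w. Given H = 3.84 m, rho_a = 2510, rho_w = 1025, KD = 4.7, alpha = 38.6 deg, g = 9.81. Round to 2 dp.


Sr = rho_a / rho_w = 2510 / 1025 = 2.448780
(Sr - 1) = 1.448780
(Sr - 1)^3 = 3.040939
cot(38.6) = 1 / tan(38.6) = 1 / 0.798290 = 1.252678
Numerator = 2510 * 9.81 * 3.84^3 = 1394236.3521
Denominator = 4.7 * 3.040939 * 1.252678 = 17.903799
W = 1394236.3521 / 17.903799
W = 77873.77 N

77873.77


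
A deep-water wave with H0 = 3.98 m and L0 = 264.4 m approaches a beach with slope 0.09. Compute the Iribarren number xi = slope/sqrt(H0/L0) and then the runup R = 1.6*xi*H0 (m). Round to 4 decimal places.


xi = slope / sqrt(H0/L0)
H0/L0 = 3.98/264.4 = 0.015053
sqrt(0.015053) = 0.122690
xi = 0.09 / 0.122690 = 0.733553
R = 1.6 * xi * H0 = 1.6 * 0.733553 * 3.98
R = 4.6713 m

4.6713


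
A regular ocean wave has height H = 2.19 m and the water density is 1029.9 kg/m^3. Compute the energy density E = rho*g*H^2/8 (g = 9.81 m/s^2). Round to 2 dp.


E = (1/8) * rho * g * H^2
E = (1/8) * 1029.9 * 9.81 * 2.19^2
E = 0.125 * 1029.9 * 9.81 * 4.7961
E = 6057.07 J/m^2

6057.07


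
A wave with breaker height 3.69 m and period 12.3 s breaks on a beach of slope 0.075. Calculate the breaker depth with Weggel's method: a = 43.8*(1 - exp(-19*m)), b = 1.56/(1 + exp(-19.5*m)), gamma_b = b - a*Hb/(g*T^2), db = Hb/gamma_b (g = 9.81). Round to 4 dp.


a = 43.8 * (1 - exp(-19 * m))
exp(-19 * 0.075) = exp(-1.4250) = 0.240508
a = 43.8 * (1 - 0.240508) = 33.265729
b = 1.56 / (1 + exp(-19.5 * m))
exp(-19.5 * 0.075) = exp(-1.4625) = 0.231656
b = 1.56 / (1 + 0.231656) = 1.266587
Hb / (g * T^2) = 3.69 / (9.81 * 12.3^2) = 3.69 / 1484.1549 = 0.00248626
gamma_b = b - a * Hb/(g*T^2) = 1.266587 - 33.265729 * 0.00248626 = 1.183880
db = Hb / gamma_b = 3.69 / 1.183880
db = 3.1169 m

3.1169


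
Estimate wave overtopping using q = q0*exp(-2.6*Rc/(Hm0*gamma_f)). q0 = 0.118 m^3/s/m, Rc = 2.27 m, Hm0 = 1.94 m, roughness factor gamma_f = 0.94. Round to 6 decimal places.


q = q0 * exp(-2.6 * Rc / (Hm0 * gamma_f))
Exponent = -2.6 * 2.27 / (1.94 * 0.94)
= -2.6 * 2.27 / 1.8236
= -3.236455
exp(-3.236455) = 0.039303
q = 0.118 * 0.039303
q = 0.004638 m^3/s/m

0.004638


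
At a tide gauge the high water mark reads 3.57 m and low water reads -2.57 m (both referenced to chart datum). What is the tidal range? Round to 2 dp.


Tidal range = High water - Low water
Tidal range = 3.57 - (-2.57)
Tidal range = 6.14 m

6.14


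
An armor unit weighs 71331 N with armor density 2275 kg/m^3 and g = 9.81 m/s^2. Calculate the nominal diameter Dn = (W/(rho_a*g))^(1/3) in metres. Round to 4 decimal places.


V = W / (rho_a * g)
V = 71331 / (2275 * 9.81)
V = 71331 / 22317.75
V = 3.196156 m^3
Dn = V^(1/3) = 3.196156^(1/3)
Dn = 1.4730 m

1.4730


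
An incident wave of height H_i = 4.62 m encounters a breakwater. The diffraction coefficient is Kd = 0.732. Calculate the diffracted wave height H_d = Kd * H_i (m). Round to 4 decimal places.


H_d = Kd * H_i
H_d = 0.732 * 4.62
H_d = 3.3818 m

3.3818


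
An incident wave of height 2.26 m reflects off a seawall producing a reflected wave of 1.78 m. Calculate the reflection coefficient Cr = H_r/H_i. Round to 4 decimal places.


Cr = H_r / H_i
Cr = 1.78 / 2.26
Cr = 0.7876

0.7876


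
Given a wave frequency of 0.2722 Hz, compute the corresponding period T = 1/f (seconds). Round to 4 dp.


T = 1 / f
T = 1 / 0.2722
T = 3.6738 s

3.6738


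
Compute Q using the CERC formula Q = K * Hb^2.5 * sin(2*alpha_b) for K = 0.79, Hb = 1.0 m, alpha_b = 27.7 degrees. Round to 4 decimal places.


Q = K * Hb^2.5 * sin(2 * alpha_b)
Hb^2.5 = 1.0^2.5 = 1.000000
sin(2 * 27.7) = sin(55.4) = 0.823136
Q = 0.79 * 1.000000 * 0.823136
Q = 0.6503 m^3/s

0.6503


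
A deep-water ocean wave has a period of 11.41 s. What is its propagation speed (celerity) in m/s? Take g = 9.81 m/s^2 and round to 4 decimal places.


We use the deep-water celerity formula:
C = g * T / (2 * pi)
C = 9.81 * 11.41 / (2 * 3.14159...)
C = 111.932100 / 6.283185
C = 17.8145 m/s

17.8145


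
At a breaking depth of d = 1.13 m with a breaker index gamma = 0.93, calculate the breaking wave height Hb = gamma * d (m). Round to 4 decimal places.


Hb = gamma * d
Hb = 0.93 * 1.13
Hb = 1.0509 m

1.0509


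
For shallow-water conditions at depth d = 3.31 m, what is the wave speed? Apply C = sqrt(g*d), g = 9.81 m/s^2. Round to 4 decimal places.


Using the shallow-water approximation:
C = sqrt(g * d) = sqrt(9.81 * 3.31)
C = sqrt(32.4711)
C = 5.6983 m/s

5.6983


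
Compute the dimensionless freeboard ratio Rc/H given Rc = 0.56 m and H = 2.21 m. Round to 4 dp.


Relative freeboard = Rc / H
= 0.56 / 2.21
= 0.2534

0.2534


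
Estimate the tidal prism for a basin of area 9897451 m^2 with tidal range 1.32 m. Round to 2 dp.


Tidal prism = Area * Tidal range
P = 9897451 * 1.32
P = 13064635.32 m^3

13064635.32


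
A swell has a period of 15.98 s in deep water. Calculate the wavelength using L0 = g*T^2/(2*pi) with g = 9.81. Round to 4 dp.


L0 = g * T^2 / (2 * pi)
L0 = 9.81 * 15.98^2 / (2 * pi)
L0 = 9.81 * 255.3604 / 6.28319
L0 = 2505.0855 / 6.28319
L0 = 398.6967 m

398.6967


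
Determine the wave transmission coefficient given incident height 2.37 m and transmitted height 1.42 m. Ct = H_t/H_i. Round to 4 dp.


Ct = H_t / H_i
Ct = 1.42 / 2.37
Ct = 0.5992

0.5992


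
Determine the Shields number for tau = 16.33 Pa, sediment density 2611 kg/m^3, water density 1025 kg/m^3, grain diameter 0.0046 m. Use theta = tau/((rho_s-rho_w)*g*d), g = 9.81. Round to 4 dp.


theta = tau / ((rho_s - rho_w) * g * d)
rho_s - rho_w = 2611 - 1025 = 1586
Denominator = 1586 * 9.81 * 0.0046 = 71.569836
theta = 16.33 / 71.569836
theta = 0.2282

0.2282


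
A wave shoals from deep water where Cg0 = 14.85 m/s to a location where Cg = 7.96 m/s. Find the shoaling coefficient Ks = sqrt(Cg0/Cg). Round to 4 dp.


Ks = sqrt(Cg0 / Cg)
Ks = sqrt(14.85 / 7.96)
Ks = sqrt(1.8656)
Ks = 1.3659

1.3659


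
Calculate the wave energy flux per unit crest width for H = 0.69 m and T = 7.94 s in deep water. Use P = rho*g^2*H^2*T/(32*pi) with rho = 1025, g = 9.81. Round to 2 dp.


P = rho * g^2 * H^2 * T / (32 * pi)
P = 1025 * 9.81^2 * 0.69^2 * 7.94 / (32 * pi)
P = 1025 * 96.2361 * 0.4761 * 7.94 / 100.53096
P = 3709.20 W/m

3709.20


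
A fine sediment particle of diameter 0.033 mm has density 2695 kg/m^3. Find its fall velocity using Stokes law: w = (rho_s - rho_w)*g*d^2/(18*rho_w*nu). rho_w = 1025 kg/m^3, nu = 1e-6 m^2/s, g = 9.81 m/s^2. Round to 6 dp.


w = (rho_s - rho_w) * g * d^2 / (18 * rho_w * nu)
d = 0.033 mm = 0.000033 m
rho_s - rho_w = 2695 - 1025 = 1670
Numerator = 1670 * 9.81 * (0.000033)^2 = 0.000017840760
Denominator = 18 * 1025 * 1e-6 = 0.018450
w = 0.000967 m/s

0.000967


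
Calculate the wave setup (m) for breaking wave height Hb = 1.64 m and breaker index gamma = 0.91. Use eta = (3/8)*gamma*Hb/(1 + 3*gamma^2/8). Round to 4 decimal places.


eta = (3/8) * gamma * Hb / (1 + 3*gamma^2/8)
Numerator = (3/8) * 0.91 * 1.64 = 0.559650
Denominator = 1 + 3*0.91^2/8 = 1 + 0.310538 = 1.310538
eta = 0.559650 / 1.310538
eta = 0.4270 m

0.4270


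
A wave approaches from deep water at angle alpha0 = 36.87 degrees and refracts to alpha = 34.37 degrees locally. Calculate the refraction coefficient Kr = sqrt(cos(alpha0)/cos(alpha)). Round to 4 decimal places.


Kr = sqrt(cos(alpha0) / cos(alpha))
cos(36.87) = 0.799999
cos(34.37) = 0.825409
Kr = sqrt(0.799999 / 0.825409)
Kr = sqrt(0.969215)
Kr = 0.9845

0.9845


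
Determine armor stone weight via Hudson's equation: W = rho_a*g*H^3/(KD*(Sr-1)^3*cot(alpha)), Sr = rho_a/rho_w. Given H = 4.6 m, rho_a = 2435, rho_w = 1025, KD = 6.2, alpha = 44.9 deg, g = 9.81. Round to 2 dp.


Sr = rho_a / rho_w = 2435 / 1025 = 2.375610
(Sr - 1) = 1.375610
(Sr - 1)^3 = 2.603069
cot(44.9) = 1 / tan(44.9) = 1 / 0.996515 = 1.003497
Numerator = 2435 * 9.81 * 4.6^3 = 2325099.0996
Denominator = 6.2 * 2.603069 * 1.003497 = 16.195464
W = 2325099.0996 / 16.195464
W = 143564.83 N

143564.83


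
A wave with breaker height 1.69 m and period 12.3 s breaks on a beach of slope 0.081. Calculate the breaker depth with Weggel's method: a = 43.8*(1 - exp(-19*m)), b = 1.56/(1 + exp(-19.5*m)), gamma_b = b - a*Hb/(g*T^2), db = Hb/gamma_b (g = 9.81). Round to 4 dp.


a = 43.8 * (1 - exp(-19 * m))
exp(-19 * 0.081) = exp(-1.5390) = 0.214596
a = 43.8 * (1 - 0.214596) = 34.400713
b = 1.56 / (1 + exp(-19.5 * m))
exp(-19.5 * 0.081) = exp(-1.5795) = 0.206078
b = 1.56 / (1 + 0.206078) = 1.293449
Hb / (g * T^2) = 1.69 / (9.81 * 12.3^2) = 1.69 / 1484.1549 = 0.00113870
gamma_b = b - a * Hb/(g*T^2) = 1.293449 - 34.400713 * 0.00113870 = 1.254277
db = Hb / gamma_b = 1.69 / 1.254277
db = 1.3474 m

1.3474


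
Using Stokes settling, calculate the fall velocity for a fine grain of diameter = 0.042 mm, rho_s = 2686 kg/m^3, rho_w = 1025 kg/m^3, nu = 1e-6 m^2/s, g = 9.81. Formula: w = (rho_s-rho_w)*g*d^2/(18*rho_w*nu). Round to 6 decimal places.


w = (rho_s - rho_w) * g * d^2 / (18 * rho_w * nu)
d = 0.042 mm = 0.000042 m
rho_s - rho_w = 2686 - 1025 = 1661
Numerator = 1661 * 9.81 * (0.000042)^2 = 0.000028743339
Denominator = 18 * 1025 * 1e-6 = 0.018450
w = 0.001558 m/s

0.001558


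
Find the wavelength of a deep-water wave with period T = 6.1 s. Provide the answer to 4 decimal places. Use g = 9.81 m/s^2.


L0 = g * T^2 / (2 * pi)
L0 = 9.81 * 6.1^2 / (2 * pi)
L0 = 9.81 * 37.2100 / 6.28319
L0 = 365.0301 / 6.28319
L0 = 58.0963 m

58.0963


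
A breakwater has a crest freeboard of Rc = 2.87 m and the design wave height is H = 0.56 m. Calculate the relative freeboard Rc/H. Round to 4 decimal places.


Relative freeboard = Rc / H
= 2.87 / 0.56
= 5.1250

5.1250


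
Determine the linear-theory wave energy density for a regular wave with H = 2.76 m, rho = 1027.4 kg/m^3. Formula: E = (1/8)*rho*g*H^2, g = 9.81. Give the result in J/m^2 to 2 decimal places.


E = (1/8) * rho * g * H^2
E = (1/8) * 1027.4 * 9.81 * 2.76^2
E = 0.125 * 1027.4 * 9.81 * 7.6176
E = 9597.03 J/m^2

9597.03


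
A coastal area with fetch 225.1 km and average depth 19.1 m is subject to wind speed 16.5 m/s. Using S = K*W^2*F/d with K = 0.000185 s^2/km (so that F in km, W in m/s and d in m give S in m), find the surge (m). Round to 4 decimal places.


S = K * W^2 * F / d
W^2 = 16.5^2 = 272.25
S = 0.000185 * 272.25 * 225.1 / 19.1
Numerator = 0.000185 * 272.25 * 225.1 = 11.337443
S = 11.337443 / 19.1 = 0.5936 m

0.5936


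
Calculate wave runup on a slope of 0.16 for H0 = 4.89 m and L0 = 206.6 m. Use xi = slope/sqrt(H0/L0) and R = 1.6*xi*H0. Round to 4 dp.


xi = slope / sqrt(H0/L0)
H0/L0 = 4.89/206.6 = 0.023669
sqrt(0.023669) = 0.153847
xi = 0.16 / 0.153847 = 1.039994
R = 1.6 * xi * H0 = 1.6 * 1.039994 * 4.89
R = 8.1369 m

8.1369


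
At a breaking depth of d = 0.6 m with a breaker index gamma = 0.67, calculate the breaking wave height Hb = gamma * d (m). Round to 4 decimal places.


Hb = gamma * d
Hb = 0.67 * 0.6
Hb = 0.4020 m

0.4020


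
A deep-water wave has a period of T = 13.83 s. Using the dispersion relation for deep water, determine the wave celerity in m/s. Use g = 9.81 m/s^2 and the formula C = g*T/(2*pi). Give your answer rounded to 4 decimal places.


We use the deep-water celerity formula:
C = g * T / (2 * pi)
C = 9.81 * 13.83 / (2 * 3.14159...)
C = 135.672300 / 6.283185
C = 21.5929 m/s

21.5929


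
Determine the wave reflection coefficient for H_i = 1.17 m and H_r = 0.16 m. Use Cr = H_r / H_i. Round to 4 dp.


Cr = H_r / H_i
Cr = 0.16 / 1.17
Cr = 0.1368

0.1368


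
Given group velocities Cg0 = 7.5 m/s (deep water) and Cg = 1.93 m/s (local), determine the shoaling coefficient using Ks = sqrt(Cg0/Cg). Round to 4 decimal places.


Ks = sqrt(Cg0 / Cg)
Ks = sqrt(7.5 / 1.93)
Ks = sqrt(3.8860)
Ks = 1.9713

1.9713


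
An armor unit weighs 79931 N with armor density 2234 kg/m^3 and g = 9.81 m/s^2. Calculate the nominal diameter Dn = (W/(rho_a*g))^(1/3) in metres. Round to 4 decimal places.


V = W / (rho_a * g)
V = 79931 / (2234 * 9.81)
V = 79931 / 21915.54
V = 3.647229 m^3
Dn = V^(1/3) = 3.647229^(1/3)
Dn = 1.5393 m

1.5393


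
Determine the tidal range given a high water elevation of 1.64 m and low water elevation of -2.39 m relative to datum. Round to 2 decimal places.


Tidal range = High water - Low water
Tidal range = 1.64 - (-2.39)
Tidal range = 4.03 m

4.03


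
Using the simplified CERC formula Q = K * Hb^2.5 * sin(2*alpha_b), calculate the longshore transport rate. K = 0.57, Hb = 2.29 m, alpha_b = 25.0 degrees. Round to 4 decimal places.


Q = K * Hb^2.5 * sin(2 * alpha_b)
Hb^2.5 = 2.29^2.5 = 7.935763
sin(2 * 25.0) = sin(50.0) = 0.766044
Q = 0.57 * 7.935763 * 0.766044
Q = 3.4651 m^3/s

3.4651


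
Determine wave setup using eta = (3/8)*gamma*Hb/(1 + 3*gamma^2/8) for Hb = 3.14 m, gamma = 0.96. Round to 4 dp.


eta = (3/8) * gamma * Hb / (1 + 3*gamma^2/8)
Numerator = (3/8) * 0.96 * 3.14 = 1.130400
Denominator = 1 + 3*0.96^2/8 = 1 + 0.345600 = 1.345600
eta = 1.130400 / 1.345600
eta = 0.8401 m

0.8401


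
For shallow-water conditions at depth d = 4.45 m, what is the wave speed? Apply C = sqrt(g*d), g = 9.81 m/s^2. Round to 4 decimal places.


Using the shallow-water approximation:
C = sqrt(g * d) = sqrt(9.81 * 4.45)
C = sqrt(43.6545)
C = 6.6072 m/s

6.6072


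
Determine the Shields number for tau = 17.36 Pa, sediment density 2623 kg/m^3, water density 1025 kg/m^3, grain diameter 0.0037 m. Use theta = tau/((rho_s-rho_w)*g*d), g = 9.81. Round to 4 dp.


theta = tau / ((rho_s - rho_w) * g * d)
rho_s - rho_w = 2623 - 1025 = 1598
Denominator = 1598 * 9.81 * 0.0037 = 58.002606
theta = 17.36 / 58.002606
theta = 0.2993

0.2993


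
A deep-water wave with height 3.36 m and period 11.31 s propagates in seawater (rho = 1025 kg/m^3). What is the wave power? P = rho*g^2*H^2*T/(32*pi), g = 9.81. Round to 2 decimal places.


P = rho * g^2 * H^2 * T / (32 * pi)
P = 1025 * 9.81^2 * 3.36^2 * 11.31 / (32 * pi)
P = 1025 * 96.2361 * 11.2896 * 11.31 / 100.53096
P = 125286.19 W/m

125286.19


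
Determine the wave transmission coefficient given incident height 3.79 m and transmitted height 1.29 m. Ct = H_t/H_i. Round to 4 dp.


Ct = H_t / H_i
Ct = 1.29 / 3.79
Ct = 0.3404

0.3404


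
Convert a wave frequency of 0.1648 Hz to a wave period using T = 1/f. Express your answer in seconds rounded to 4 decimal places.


T = 1 / f
T = 1 / 0.1648
T = 6.0680 s

6.0680


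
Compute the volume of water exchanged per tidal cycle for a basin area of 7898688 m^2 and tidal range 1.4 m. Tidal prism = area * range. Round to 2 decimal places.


Tidal prism = Area * Tidal range
P = 7898688 * 1.4
P = 11058163.20 m^3

11058163.20


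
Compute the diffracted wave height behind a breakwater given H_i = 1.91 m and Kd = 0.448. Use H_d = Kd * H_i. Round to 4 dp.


H_d = Kd * H_i
H_d = 0.448 * 1.91
H_d = 0.8557 m

0.8557


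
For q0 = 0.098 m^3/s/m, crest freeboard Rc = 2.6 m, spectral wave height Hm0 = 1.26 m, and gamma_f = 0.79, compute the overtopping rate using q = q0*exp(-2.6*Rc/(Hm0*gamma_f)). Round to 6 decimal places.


q = q0 * exp(-2.6 * Rc / (Hm0 * gamma_f))
Exponent = -2.6 * 2.6 / (1.26 * 0.79)
= -2.6 * 2.6 / 0.9954
= -6.791240
exp(-6.791240) = 0.001124
q = 0.098 * 0.001124
q = 0.000110 m^3/s/m

0.000110


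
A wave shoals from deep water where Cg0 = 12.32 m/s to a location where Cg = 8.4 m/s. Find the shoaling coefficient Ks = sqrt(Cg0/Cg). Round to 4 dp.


Ks = sqrt(Cg0 / Cg)
Ks = sqrt(12.32 / 8.4)
Ks = sqrt(1.4667)
Ks = 1.2111

1.2111


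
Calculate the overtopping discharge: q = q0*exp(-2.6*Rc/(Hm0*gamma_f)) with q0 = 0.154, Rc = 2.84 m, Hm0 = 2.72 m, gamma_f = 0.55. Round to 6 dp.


q = q0 * exp(-2.6 * Rc / (Hm0 * gamma_f))
Exponent = -2.6 * 2.84 / (2.72 * 0.55)
= -2.6 * 2.84 / 1.4960
= -4.935829
exp(-4.935829) = 0.007185
q = 0.154 * 0.007185
q = 0.001106 m^3/s/m

0.001106


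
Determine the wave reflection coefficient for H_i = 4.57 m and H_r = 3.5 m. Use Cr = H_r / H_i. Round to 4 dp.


Cr = H_r / H_i
Cr = 3.5 / 4.57
Cr = 0.7659

0.7659


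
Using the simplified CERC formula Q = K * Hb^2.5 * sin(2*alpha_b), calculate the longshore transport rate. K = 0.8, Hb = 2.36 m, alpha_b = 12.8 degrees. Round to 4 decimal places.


Q = K * Hb^2.5 * sin(2 * alpha_b)
Hb^2.5 = 2.36^2.5 = 8.556182
sin(2 * 12.8) = sin(25.6) = 0.432086
Q = 0.8 * 8.556182 * 0.432086
Q = 2.9576 m^3/s

2.9576


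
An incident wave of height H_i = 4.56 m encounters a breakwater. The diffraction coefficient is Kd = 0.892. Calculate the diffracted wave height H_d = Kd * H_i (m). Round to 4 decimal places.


H_d = Kd * H_i
H_d = 0.892 * 4.56
H_d = 4.0675 m

4.0675


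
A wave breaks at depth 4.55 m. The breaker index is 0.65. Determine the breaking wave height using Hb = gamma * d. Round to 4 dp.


Hb = gamma * d
Hb = 0.65 * 4.55
Hb = 2.9575 m

2.9575


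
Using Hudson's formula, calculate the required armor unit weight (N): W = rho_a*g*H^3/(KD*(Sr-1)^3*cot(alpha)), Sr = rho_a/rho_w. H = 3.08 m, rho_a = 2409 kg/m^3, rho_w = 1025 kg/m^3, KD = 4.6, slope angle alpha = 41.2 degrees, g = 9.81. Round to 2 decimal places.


Sr = rho_a / rho_w = 2409 / 1025 = 2.350244
(Sr - 1) = 1.350244
(Sr - 1)^3 = 2.461709
cot(41.2) = 1 / tan(41.2) = 1 / 0.875434 = 1.142291
Numerator = 2409 * 9.81 * 3.08^3 = 690490.8960
Denominator = 4.6 * 2.461709 * 1.142291 = 12.935142
W = 690490.8960 / 12.935142
W = 53381.01 N

53381.01


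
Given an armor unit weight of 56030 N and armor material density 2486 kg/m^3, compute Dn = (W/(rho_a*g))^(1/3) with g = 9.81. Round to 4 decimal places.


V = W / (rho_a * g)
V = 56030 / (2486 * 9.81)
V = 56030 / 24387.66
V = 2.297473 m^3
Dn = V^(1/3) = 2.297473^(1/3)
Dn = 1.3195 m

1.3195


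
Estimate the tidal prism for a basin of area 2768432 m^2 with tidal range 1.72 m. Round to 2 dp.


Tidal prism = Area * Tidal range
P = 2768432 * 1.72
P = 4761703.04 m^3

4761703.04


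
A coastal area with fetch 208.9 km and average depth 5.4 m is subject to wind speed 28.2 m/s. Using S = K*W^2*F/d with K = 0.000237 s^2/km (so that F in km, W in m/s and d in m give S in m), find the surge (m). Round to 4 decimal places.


S = K * W^2 * F / d
W^2 = 28.2^2 = 795.24
S = 0.000237 * 795.24 * 208.9 / 5.4
Numerator = 0.000237 * 795.24 * 208.9 = 39.371776
S = 39.371776 / 5.4 = 7.2911 m

7.2911


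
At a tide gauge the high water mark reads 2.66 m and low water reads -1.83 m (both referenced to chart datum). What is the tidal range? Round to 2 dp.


Tidal range = High water - Low water
Tidal range = 2.66 - (-1.83)
Tidal range = 4.49 m

4.49


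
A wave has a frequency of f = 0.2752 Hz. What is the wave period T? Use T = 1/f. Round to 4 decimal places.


T = 1 / f
T = 1 / 0.2752
T = 3.6337 s

3.6337


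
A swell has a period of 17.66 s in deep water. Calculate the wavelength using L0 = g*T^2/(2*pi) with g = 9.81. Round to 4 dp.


L0 = g * T^2 / (2 * pi)
L0 = 9.81 * 17.66^2 / (2 * pi)
L0 = 9.81 * 311.8756 / 6.28319
L0 = 3059.4996 / 6.28319
L0 = 486.9345 m

486.9345


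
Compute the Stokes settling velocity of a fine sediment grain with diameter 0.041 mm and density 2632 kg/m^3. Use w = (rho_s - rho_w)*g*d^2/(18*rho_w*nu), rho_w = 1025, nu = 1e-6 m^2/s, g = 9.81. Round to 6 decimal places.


w = (rho_s - rho_w) * g * d^2 / (18 * rho_w * nu)
d = 0.041 mm = 0.000041 m
rho_s - rho_w = 2632 - 1025 = 1607
Numerator = 1607 * 9.81 * (0.000041)^2 = 0.000026500410
Denominator = 18 * 1025 * 1e-6 = 0.018450
w = 0.001436 m/s

0.001436


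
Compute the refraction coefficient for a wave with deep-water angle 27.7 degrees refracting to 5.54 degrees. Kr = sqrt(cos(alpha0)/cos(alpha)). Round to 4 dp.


Kr = sqrt(cos(alpha0) / cos(alpha))
cos(27.7) = 0.885394
cos(5.54) = 0.995329
Kr = sqrt(0.885394 / 0.995329)
Kr = sqrt(0.889549)
Kr = 0.9432

0.9432


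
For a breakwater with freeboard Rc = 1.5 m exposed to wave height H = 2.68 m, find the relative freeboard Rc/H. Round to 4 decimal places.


Relative freeboard = Rc / H
= 1.5 / 2.68
= 0.5597

0.5597


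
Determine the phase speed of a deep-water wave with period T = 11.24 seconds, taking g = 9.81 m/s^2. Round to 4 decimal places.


We use the deep-water celerity formula:
C = g * T / (2 * pi)
C = 9.81 * 11.24 / (2 * 3.14159...)
C = 110.264400 / 6.283185
C = 17.5491 m/s

17.5491


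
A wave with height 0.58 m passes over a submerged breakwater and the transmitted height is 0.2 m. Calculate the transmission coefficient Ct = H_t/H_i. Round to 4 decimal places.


Ct = H_t / H_i
Ct = 0.2 / 0.58
Ct = 0.3448

0.3448


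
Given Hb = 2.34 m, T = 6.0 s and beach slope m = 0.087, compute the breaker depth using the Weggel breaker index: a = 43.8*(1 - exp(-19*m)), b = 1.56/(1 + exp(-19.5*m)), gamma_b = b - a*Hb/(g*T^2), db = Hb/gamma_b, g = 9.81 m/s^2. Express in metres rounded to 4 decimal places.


a = 43.8 * (1 - exp(-19 * m))
exp(-19 * 0.087) = exp(-1.6530) = 0.191475
a = 43.8 * (1 - 0.191475) = 35.413412
b = 1.56 / (1 + exp(-19.5 * m))
exp(-19.5 * 0.087) = exp(-1.6965) = 0.183324
b = 1.56 / (1 + 0.183324) = 1.318320
Hb / (g * T^2) = 2.34 / (9.81 * 6.0^2) = 2.34 / 353.1600 = 0.00662589
gamma_b = b - a * Hb/(g*T^2) = 1.318320 - 35.413412 * 0.00662589 = 1.083675
db = Hb / gamma_b = 2.34 / 1.083675
db = 2.1593 m

2.1593


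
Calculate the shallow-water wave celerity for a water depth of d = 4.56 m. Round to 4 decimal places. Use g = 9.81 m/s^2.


Using the shallow-water approximation:
C = sqrt(g * d) = sqrt(9.81 * 4.56)
C = sqrt(44.7336)
C = 6.6883 m/s

6.6883


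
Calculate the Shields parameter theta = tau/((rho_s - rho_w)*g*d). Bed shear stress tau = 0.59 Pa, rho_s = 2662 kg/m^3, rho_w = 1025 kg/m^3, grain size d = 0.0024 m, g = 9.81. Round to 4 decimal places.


theta = tau / ((rho_s - rho_w) * g * d)
rho_s - rho_w = 2662 - 1025 = 1637
Denominator = 1637 * 9.81 * 0.0024 = 38.541528
theta = 0.59 / 38.541528
theta = 0.0153

0.0153


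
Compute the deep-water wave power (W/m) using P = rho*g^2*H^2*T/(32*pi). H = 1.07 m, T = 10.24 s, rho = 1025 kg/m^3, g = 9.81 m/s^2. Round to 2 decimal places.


P = rho * g^2 * H^2 * T / (32 * pi)
P = 1025 * 9.81^2 * 1.07^2 * 10.24 / (32 * pi)
P = 1025 * 96.2361 * 1.1449 * 10.24 / 100.53096
P = 11503.49 W/m

11503.49


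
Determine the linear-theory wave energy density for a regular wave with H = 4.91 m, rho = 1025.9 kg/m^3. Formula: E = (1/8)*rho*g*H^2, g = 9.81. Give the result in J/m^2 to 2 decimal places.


E = (1/8) * rho * g * H^2
E = (1/8) * 1025.9 * 9.81 * 4.91^2
E = 0.125 * 1025.9 * 9.81 * 24.1081
E = 30328.23 J/m^2

30328.23


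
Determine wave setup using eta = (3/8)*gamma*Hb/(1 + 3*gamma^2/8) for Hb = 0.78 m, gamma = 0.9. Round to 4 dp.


eta = (3/8) * gamma * Hb / (1 + 3*gamma^2/8)
Numerator = (3/8) * 0.9 * 0.78 = 0.263250
Denominator = 1 + 3*0.9^2/8 = 1 + 0.303750 = 1.303750
eta = 0.263250 / 1.303750
eta = 0.2019 m

0.2019


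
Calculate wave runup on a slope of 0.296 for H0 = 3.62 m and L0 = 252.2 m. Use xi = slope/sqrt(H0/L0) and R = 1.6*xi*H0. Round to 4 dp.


xi = slope / sqrt(H0/L0)
H0/L0 = 3.62/252.2 = 0.014354
sqrt(0.014354) = 0.119807
xi = 0.296 / 0.119807 = 2.470643
R = 1.6 * xi * H0 = 1.6 * 2.470643 * 3.62
R = 14.3100 m

14.3100


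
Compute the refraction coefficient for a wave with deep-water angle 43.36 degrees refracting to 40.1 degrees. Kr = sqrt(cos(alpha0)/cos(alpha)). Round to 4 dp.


Kr = sqrt(cos(alpha0) / cos(alpha))
cos(43.36) = 0.727054
cos(40.1) = 0.764921
Kr = sqrt(0.727054 / 0.764921)
Kr = sqrt(0.950495)
Kr = 0.9749

0.9749


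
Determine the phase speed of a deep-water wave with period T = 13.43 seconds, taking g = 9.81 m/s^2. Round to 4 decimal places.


We use the deep-water celerity formula:
C = g * T / (2 * pi)
C = 9.81 * 13.43 / (2 * 3.14159...)
C = 131.748300 / 6.283185
C = 20.9684 m/s

20.9684


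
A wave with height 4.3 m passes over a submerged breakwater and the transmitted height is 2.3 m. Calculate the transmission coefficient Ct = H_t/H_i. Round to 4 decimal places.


Ct = H_t / H_i
Ct = 2.3 / 4.3
Ct = 0.5349

0.5349


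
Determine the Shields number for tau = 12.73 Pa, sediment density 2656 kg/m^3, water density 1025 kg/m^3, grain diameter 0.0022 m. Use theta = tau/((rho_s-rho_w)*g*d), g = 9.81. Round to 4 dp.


theta = tau / ((rho_s - rho_w) * g * d)
rho_s - rho_w = 2656 - 1025 = 1631
Denominator = 1631 * 9.81 * 0.0022 = 35.200242
theta = 12.73 / 35.200242
theta = 0.3616

0.3616


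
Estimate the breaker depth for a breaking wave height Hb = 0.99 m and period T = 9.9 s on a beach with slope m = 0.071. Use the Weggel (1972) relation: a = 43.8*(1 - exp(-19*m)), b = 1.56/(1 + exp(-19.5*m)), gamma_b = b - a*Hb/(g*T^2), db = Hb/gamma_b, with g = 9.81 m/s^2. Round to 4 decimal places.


a = 43.8 * (1 - exp(-19 * m))
exp(-19 * 0.071) = exp(-1.3490) = 0.259500
a = 43.8 * (1 - 0.259500) = 32.433916
b = 1.56 / (1 + exp(-19.5 * m))
exp(-19.5 * 0.071) = exp(-1.3845) = 0.250449
b = 1.56 / (1 + 0.250449) = 1.247552
Hb / (g * T^2) = 0.99 / (9.81 * 9.9^2) = 0.99 / 961.4781 = 0.00102966
gamma_b = b - a * Hb/(g*T^2) = 1.247552 - 32.433916 * 0.00102966 = 1.214156
db = Hb / gamma_b = 0.99 / 1.214156
db = 0.8154 m

0.8154


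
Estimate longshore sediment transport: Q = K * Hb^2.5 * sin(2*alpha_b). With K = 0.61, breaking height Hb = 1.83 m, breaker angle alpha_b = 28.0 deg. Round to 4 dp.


Q = K * Hb^2.5 * sin(2 * alpha_b)
Hb^2.5 = 1.83^2.5 = 4.530308
sin(2 * 28.0) = sin(56.0) = 0.829038
Q = 0.61 * 4.530308 * 0.829038
Q = 2.2910 m^3/s

2.2910


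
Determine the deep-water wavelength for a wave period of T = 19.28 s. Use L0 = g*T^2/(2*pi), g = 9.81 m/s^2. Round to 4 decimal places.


L0 = g * T^2 / (2 * pi)
L0 = 9.81 * 19.28^2 / (2 * pi)
L0 = 9.81 * 371.7184 / 6.28319
L0 = 3646.5575 / 6.28319
L0 = 580.3677 m

580.3677


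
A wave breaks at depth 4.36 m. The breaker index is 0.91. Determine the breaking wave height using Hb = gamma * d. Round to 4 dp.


Hb = gamma * d
Hb = 0.91 * 4.36
Hb = 3.9676 m

3.9676


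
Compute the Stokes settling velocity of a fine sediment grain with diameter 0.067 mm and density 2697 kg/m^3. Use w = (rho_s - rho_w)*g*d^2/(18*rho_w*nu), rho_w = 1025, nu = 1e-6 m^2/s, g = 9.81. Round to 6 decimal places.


w = (rho_s - rho_w) * g * d^2 / (18 * rho_w * nu)
d = 0.067 mm = 0.000067 m
rho_s - rho_w = 2697 - 1025 = 1672
Numerator = 1672 * 9.81 * (0.000067)^2 = 0.000073630014
Denominator = 18 * 1025 * 1e-6 = 0.018450
w = 0.003991 m/s

0.003991


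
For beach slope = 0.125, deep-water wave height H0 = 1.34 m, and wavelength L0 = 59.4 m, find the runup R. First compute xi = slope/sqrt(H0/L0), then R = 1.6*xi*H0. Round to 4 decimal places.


xi = slope / sqrt(H0/L0)
H0/L0 = 1.34/59.4 = 0.022559
sqrt(0.022559) = 0.150196
xi = 0.125 / 0.150196 = 0.832244
R = 1.6 * xi * H0 = 1.6 * 0.832244 * 1.34
R = 1.7843 m

1.7843


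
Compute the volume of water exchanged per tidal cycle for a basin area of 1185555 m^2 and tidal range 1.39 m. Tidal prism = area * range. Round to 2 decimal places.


Tidal prism = Area * Tidal range
P = 1185555 * 1.39
P = 1647921.45 m^3

1647921.45


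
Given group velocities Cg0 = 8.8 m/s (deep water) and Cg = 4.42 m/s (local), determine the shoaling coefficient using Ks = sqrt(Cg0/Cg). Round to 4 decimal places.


Ks = sqrt(Cg0 / Cg)
Ks = sqrt(8.8 / 4.42)
Ks = sqrt(1.9910)
Ks = 1.4110

1.4110


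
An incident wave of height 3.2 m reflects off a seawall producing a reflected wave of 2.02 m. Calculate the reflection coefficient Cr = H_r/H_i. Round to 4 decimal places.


Cr = H_r / H_i
Cr = 2.02 / 3.2
Cr = 0.6313

0.6313


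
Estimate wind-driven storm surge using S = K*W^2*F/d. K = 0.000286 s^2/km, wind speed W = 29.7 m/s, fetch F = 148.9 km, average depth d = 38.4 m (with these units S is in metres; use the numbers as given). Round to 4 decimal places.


S = K * W^2 * F / d
W^2 = 29.7^2 = 882.09
S = 0.000286 * 882.09 * 148.9 / 38.4
Numerator = 0.000286 * 882.09 * 148.9 = 37.564155
S = 37.564155 / 38.4 = 0.9782 m

0.9782


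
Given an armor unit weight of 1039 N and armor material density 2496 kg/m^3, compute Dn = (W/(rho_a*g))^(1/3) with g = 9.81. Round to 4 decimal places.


V = W / (rho_a * g)
V = 1039 / (2496 * 9.81)
V = 1039 / 24485.76
V = 0.042433 m^3
Dn = V^(1/3) = 0.042433^(1/3)
Dn = 0.3488 m

0.3488


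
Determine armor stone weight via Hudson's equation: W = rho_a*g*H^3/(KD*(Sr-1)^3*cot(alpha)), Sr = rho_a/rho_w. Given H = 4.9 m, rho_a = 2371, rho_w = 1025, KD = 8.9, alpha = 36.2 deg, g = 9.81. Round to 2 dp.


Sr = rho_a / rho_w = 2371 / 1025 = 2.313171
(Sr - 1) = 1.313171
(Sr - 1)^3 = 2.264454
cot(36.2) = 1 / tan(36.2) = 1 / 0.731889 = 1.366327
Numerator = 2371 * 9.81 * 4.9^3 = 2736458.0920
Denominator = 8.9 * 2.264454 * 1.366327 = 27.536463
W = 2736458.0920 / 27.536463
W = 99375.80 N

99375.80


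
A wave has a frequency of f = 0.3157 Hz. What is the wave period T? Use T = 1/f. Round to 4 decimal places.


T = 1 / f
T = 1 / 0.3157
T = 3.1676 s

3.1676


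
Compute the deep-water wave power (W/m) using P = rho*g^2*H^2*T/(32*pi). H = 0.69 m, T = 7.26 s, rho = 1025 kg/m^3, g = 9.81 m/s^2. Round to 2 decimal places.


P = rho * g^2 * H^2 * T / (32 * pi)
P = 1025 * 9.81^2 * 0.69^2 * 7.26 / (32 * pi)
P = 1025 * 96.2361 * 0.4761 * 7.26 / 100.53096
P = 3391.54 W/m

3391.54


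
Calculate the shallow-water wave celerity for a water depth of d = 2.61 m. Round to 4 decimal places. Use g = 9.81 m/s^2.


Using the shallow-water approximation:
C = sqrt(g * d) = sqrt(9.81 * 2.61)
C = sqrt(25.6041)
C = 5.0600 m/s

5.0600


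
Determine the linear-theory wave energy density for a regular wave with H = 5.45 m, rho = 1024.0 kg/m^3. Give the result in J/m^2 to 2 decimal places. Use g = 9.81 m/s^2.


E = (1/8) * rho * g * H^2
E = (1/8) * 1024.0 * 9.81 * 5.45^2
E = 0.125 * 1024.0 * 9.81 * 29.7025
E = 37296.84 J/m^2

37296.84


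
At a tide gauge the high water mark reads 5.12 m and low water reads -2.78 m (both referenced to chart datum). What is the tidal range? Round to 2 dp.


Tidal range = High water - Low water
Tidal range = 5.12 - (-2.78)
Tidal range = 7.90 m

7.90


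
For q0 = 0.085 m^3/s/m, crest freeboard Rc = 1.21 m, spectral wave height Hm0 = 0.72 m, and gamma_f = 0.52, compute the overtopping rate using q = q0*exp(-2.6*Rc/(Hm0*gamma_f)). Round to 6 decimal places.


q = q0 * exp(-2.6 * Rc / (Hm0 * gamma_f))
Exponent = -2.6 * 1.21 / (0.72 * 0.52)
= -2.6 * 1.21 / 0.3744
= -8.402778
exp(-8.402778) = 0.000224
q = 0.085 * 0.000224
q = 0.000019 m^3/s/m

0.000019


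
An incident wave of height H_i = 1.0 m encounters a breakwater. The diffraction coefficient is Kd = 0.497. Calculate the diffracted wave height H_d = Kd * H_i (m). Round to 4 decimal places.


H_d = Kd * H_i
H_d = 0.497 * 1.0
H_d = 0.4970 m

0.4970


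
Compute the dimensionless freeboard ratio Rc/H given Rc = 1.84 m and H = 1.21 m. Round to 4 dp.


Relative freeboard = Rc / H
= 1.84 / 1.21
= 1.5207

1.5207


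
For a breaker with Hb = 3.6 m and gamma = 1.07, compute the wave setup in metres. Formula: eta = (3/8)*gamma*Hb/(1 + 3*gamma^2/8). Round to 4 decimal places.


eta = (3/8) * gamma * Hb / (1 + 3*gamma^2/8)
Numerator = (3/8) * 1.07 * 3.6 = 1.444500
Denominator = 1 + 3*1.07^2/8 = 1 + 0.429338 = 1.429338
eta = 1.444500 / 1.429338
eta = 1.0106 m

1.0106
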